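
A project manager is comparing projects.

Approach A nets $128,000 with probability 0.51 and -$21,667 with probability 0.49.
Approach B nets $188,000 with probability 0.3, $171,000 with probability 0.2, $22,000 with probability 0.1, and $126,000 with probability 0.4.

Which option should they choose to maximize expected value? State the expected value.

Approach B ($143,200)

Approach A = 0.51 × 128000 + 0.49 × (-21667) = 65280 − 10616.83 = 54663.17
Approach B = 0.3 × 188000 + 0.2 × 171000 + 0.1 × 22000 + 0.4 × 126000 = 56400 + 34200 + 2200 + 50400 = 143200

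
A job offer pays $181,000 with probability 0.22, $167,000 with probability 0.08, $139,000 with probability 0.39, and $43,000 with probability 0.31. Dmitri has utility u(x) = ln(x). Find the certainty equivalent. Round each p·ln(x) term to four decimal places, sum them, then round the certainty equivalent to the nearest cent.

E[u] = 0.22·ln(181000) + 0.08·ln(167000) + 0.39·ln(139000) + 0.31·ln(43000) = 2.6634 + 0.9621 + 4.6185 + 3.3074 = 11.5514
CE = e^11.5514 ≈ 103922.43

$103,922.43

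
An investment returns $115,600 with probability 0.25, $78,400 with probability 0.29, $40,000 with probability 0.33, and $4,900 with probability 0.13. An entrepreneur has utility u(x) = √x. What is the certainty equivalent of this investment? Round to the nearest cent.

E[u] = 0.25·√115600 + 0.29·√78400 + 0.33·√40000 + 0.13·√4900 = 0.25·340 + 0.29·280 + 0.33·200 + 0.13·70 = 241.3
CE = (241.3)² = 58225.69

$58,225.69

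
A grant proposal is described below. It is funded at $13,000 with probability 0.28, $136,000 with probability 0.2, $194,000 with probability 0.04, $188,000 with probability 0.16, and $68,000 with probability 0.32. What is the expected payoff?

$90,440

EV = 0.28 × 13000 + 0.2 × 136000 + 0.04 × 194000 + 0.16 × 188000 + 0.32 × 68000 = 3640 + 27200 + 7760 + 30080 + 21760 = 90440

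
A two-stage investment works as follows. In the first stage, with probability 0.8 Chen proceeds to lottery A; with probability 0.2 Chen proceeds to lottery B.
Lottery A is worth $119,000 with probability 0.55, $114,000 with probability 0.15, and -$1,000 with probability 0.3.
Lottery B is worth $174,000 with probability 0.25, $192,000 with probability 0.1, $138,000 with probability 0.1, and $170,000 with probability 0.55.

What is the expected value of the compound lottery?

$99,800

EV(A) = 0.55 × 119000 + 0.15 × 114000 + 0.3 × (-1000) = 65450 + 17100 − 300 = 82250
EV(B) = 0.25 × 174000 + 0.1 × 192000 + 0.1 × 138000 + 0.55 × 170000 = 43500 + 19200 + 13800 + 93500 = 170000
Overall = 0.8 × 82250 + 0.2 × 170000 = 65800 + 34000 = 99800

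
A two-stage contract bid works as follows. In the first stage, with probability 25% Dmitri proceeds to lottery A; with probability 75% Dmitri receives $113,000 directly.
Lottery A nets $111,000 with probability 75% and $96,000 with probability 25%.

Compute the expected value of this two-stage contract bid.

EV(A) = 0.75 × 111000 + 0.25 × 96000 = 83250 + 24000 = 107250
Branch B: 113000 (certain)
Overall = 0.25 × 107250 + 0.75 × 113000 = 26812.5 + 84750 = 111562.5

$111,562.50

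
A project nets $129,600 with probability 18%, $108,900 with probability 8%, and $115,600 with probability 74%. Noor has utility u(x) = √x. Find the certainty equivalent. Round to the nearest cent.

$117,511.84

E[u] = 0.18·√129600 + 0.08·√108900 + 0.74·√115600 = 0.18·360 + 0.08·330 + 0.74·340 = 342.8
CE = (342.8)² = 117511.84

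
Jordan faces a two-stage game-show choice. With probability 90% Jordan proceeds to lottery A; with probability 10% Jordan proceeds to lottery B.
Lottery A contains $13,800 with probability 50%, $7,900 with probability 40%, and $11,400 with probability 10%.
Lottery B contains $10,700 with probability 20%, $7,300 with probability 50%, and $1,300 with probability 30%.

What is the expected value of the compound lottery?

$10,698

EV(A) = 0.5 × 13800 + 0.4 × 7900 + 0.1 × 11400 = 6900 + 3160 + 1140 = 11200
EV(B) = 0.2 × 10700 + 0.5 × 7300 + 0.3 × 1300 = 2140 + 3650 + 390 = 6180
Overall = 0.9 × 11200 + 0.1 × 6180 = 10080 + 618 = 10698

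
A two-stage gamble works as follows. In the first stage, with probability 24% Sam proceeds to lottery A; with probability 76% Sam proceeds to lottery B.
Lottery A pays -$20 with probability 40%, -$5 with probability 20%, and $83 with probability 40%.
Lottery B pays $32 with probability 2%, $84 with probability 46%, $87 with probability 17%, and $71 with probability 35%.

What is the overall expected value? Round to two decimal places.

EV(A) = 0.4 × (-20) + 0.2 × (-5) + 0.4 × 83 = -8 − 1 + 33.2 = 24.2
EV(B) = 0.02 × 32 + 0.46 × 84 + 0.17 × 87 + 0.35 × 71 = 0.64 + 38.64 + 14.79 + 24.85 = 78.92
Overall = 0.24 × 24.2 + 0.76 × 78.92 = 5.808 + 59.9792 = 65.7872

$65.79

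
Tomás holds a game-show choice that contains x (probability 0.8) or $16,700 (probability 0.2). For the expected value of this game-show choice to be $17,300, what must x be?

x = $17,450

0.8·x + 0.2·16700 = 17300
0.8·x = 17300 − 3340 = 13960
x = 13960 / 0.8 = 17450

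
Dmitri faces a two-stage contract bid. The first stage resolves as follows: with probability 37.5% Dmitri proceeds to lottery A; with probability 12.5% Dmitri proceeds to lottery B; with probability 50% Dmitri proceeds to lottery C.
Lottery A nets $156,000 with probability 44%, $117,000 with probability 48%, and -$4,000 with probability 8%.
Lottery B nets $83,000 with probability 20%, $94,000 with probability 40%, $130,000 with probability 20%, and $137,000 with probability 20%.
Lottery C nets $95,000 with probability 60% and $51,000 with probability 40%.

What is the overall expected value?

EV(A) = 0.44 × 156000 + 0.48 × 117000 + 0.08 × (-4000) = 68640 + 56160 − 320 = 124480
EV(B) = 0.2 × 83000 + 0.4 × 94000 + 0.2 × 130000 + 0.2 × 137000 = 16600 + 37600 + 26000 + 27400 = 107600
EV(C) = 0.6 × 95000 + 0.4 × 51000 = 57000 + 20400 = 77400
Overall = 0.375 × 124480 + 0.125 × 107600 + 0.5 × 77400 = 46680 + 13450 + 38700 = 98830

$98,830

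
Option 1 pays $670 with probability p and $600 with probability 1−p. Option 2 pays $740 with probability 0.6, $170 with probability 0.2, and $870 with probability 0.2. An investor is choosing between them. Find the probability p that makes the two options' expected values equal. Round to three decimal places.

EV(Option 2) = 0.6 × 740 + 0.2 × 170 + 0.2 × 870 = 444 + 34 + 174 = 652
p·670 + (1−p)·600 = 652
70p + 600 = 652
p = (652 − 600) / 70

p = 0.743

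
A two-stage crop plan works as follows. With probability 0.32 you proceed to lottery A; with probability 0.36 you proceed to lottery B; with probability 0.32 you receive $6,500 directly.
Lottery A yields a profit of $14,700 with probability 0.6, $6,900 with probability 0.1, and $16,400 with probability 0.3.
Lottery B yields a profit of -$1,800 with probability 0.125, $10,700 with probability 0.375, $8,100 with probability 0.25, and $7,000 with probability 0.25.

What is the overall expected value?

EV(A) = 0.6 × 14700 + 0.1 × 6900 + 0.3 × 16400 = 8820 + 690 + 4920 = 14430
EV(B) = 0.125 × (-1800) + 0.375 × 10700 + 0.25 × 8100 + 0.25 × 7000 = -225 + 4012.5 + 2025 + 1750 = 7562.5
Branch C: 6500 (certain)
Overall = 0.32 × 14430 + 0.36 × 7562.5 + 0.32 × 6500 = 4617.6 + 2722.5 + 2080 = 9420.1

$9,420.10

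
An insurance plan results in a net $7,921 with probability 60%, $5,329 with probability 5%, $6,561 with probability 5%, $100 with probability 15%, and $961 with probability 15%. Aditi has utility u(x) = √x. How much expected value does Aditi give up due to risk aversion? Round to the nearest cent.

$983.69

E[u] = 0.6·√7921 + 0.05·√5329 + 0.05·√6561 + 0.15·√100 + 0.15·√961 = 0.6·89 + 0.05·73 + 0.05·81 + 0.15·10 + 0.15·31 = 67.25
CE = (67.25)² = 4522.5625
Risk premium = EV − CE = 5506.25 − 4522.5625 = 983.6875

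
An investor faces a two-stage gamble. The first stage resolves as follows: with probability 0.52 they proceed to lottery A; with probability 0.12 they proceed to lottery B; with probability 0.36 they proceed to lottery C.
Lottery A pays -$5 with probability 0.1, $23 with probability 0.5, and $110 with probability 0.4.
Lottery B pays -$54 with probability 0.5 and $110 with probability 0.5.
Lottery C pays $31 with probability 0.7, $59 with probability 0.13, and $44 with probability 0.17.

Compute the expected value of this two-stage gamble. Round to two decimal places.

EV(A) = 0.1 × (-5) + 0.5 × 23 + 0.4 × 110 = -0.5 + 11.5 + 44 = 55
EV(B) = 0.5 × (-54) + 0.5 × 110 = -27 + 55 = 28
EV(C) = 0.7 × 31 + 0.13 × 59 + 0.17 × 44 = 21.7 + 7.67 + 7.48 = 36.85
Overall = 0.52 × 55 + 0.12 × 28 + 0.36 × 36.85 = 28.6 + 3.36 + 13.266 = 45.226

$45.23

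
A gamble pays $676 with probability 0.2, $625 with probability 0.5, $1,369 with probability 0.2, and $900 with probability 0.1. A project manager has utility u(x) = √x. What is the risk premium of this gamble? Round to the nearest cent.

$21.89

E[u] = 0.2·√676 + 0.5·√625 + 0.2·√1369 + 0.1·√900 = 0.2·26 + 0.5·25 + 0.2·37 + 0.1·30 = 28.1
CE = (28.1)² = 789.61
Risk premium = EV − CE = 811.5 − 789.61 = 21.89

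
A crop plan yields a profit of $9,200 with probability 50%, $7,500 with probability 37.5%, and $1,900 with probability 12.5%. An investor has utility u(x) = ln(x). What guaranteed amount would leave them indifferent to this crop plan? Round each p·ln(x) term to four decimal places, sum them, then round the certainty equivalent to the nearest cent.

E[u] = 0.5·ln(9200) + 0.375·ln(7500) + 0.125·ln(1900) = 4.5635 + 3.3460 + 0.9437 = 8.8532
CE = e^8.8532 ≈ 6996.74

$6,996.74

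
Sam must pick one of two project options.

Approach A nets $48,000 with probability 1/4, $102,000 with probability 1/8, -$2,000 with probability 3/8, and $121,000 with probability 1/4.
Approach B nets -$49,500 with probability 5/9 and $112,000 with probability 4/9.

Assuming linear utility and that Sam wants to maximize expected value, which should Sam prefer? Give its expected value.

Approach A = 1/4 × 48000 + 1/8 × 102000 + 3/8 × (-2000) + 1/4 × 121000 = 12000 + 12750 − 750 + 30250 = 54250
Approach B = 5/9 × (-49500) + 4/9 × 112000 = -27500 + 49777.7778 = 22277.7778

Approach A ($54,250)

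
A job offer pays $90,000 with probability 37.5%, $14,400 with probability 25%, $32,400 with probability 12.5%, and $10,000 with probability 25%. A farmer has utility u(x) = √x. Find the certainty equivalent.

E[u] = 0.375·√90000 + 0.25·√14400 + 0.125·√32400 + 0.25·√10000 = 0.375·300 + 0.25·120 + 0.125·180 + 0.25·100 = 190
CE = (190)² = 36100

$36,100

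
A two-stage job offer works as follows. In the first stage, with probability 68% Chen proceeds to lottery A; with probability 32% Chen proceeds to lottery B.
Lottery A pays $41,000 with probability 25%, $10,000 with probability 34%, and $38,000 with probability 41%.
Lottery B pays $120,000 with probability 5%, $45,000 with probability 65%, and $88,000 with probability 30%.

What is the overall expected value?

EV(A) = 0.25 × 41000 + 0.34 × 10000 + 0.41 × 38000 = 10250 + 3400 + 15580 = 29230
EV(B) = 0.05 × 120000 + 0.65 × 45000 + 0.3 × 88000 = 6000 + 29250 + 26400 = 61650
Overall = 0.68 × 29230 + 0.32 × 61650 = 19876.4 + 19728 = 39604.4

$39,604.40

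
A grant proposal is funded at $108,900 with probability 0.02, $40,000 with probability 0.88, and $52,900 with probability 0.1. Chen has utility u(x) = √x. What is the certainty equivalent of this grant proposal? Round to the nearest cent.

$42,271.36

E[u] = 0.02·√108900 + 0.88·√40000 + 0.1·√52900 = 0.02·330 + 0.88·200 + 0.1·230 = 205.6
CE = (205.6)² = 42271.36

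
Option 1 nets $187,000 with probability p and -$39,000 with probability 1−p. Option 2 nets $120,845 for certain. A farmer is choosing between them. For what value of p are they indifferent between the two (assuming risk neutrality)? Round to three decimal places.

p·187000 + (1−p)·(-39000) = 120845
226000p − 39000 = 120845
p = (120845 + 39000) / 226000

p = 0.707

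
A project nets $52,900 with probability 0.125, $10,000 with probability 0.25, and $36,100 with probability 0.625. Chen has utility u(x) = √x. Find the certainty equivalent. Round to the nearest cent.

$29,756.25

E[u] = 0.125·√52900 + 0.25·√10000 + 0.625·√36100 = 0.125·230 + 0.25·100 + 0.625·190 = 172.5
CE = (172.5)² = 29756.25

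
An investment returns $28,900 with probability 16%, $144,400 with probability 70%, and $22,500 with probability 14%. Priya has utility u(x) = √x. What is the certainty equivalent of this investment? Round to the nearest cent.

$98,721.64

E[u] = 0.16·√28900 + 0.7·√144400 + 0.14·√22500 = 0.16·170 + 0.7·380 + 0.14·150 = 314.2
CE = (314.2)² = 98721.64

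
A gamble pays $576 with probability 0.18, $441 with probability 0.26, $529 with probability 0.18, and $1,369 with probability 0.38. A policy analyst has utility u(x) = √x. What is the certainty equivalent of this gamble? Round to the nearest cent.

$782.88

E[u] = 0.18·√576 + 0.26·√441 + 0.18·√529 + 0.38·√1369 = 0.18·24 + 0.26·21 + 0.18·23 + 0.38·37 = 27.98
CE = (27.98)² = 782.8804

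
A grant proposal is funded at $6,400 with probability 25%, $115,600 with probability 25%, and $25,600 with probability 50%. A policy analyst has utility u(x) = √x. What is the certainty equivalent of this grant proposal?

E[u] = 0.25·√6400 + 0.25·√115600 + 0.5·√25600 = 0.25·80 + 0.25·340 + 0.5·160 = 185
CE = (185)² = 34225

$34,225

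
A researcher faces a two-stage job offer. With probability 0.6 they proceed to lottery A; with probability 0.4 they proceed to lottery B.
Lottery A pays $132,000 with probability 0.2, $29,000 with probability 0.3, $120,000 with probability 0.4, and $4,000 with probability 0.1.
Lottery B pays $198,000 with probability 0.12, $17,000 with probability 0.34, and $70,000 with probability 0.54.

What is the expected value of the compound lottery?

EV(A) = 0.2 × 132000 + 0.3 × 29000 + 0.4 × 120000 + 0.1 × 4000 = 26400 + 8700 + 48000 + 400 = 83500
EV(B) = 0.12 × 198000 + 0.34 × 17000 + 0.54 × 70000 = 23760 + 5780 + 37800 = 67340
Overall = 0.6 × 83500 + 0.4 × 67340 = 50100 + 26936 = 77036

$77,036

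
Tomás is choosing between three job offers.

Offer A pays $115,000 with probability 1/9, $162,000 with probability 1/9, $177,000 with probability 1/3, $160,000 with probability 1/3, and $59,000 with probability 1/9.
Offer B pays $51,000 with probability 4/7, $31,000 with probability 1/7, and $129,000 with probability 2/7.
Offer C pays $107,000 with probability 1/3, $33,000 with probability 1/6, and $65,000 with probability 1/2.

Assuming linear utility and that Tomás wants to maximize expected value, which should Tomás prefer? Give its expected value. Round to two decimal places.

Offer A ($149,666.67)

Offer A = 1/9 × 115000 + 1/9 × 162000 + 1/3 × 177000 + 1/3 × 160000 + 1/9 × 59000 = 12777.7778 + 18000 + 59000 + 53333.3333 + 6555.5556 = 149666.6667
Offer B = 4/7 × 51000 + 1/7 × 31000 + 2/7 × 129000 = 29142.8571 + 4428.5714 + 36857.1429 = 70428.5714
Offer C = 1/3 × 107000 + 1/6 × 33000 + 1/2 × 65000 = 35666.6667 + 5500 + 32500 = 73666.6667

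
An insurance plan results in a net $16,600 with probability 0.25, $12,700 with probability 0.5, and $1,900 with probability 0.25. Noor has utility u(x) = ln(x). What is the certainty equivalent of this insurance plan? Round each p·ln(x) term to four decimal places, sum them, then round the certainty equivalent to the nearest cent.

E[u] = 0.25·ln(16600) + 0.5·ln(12700) + 0.25·ln(1900) = 2.4293 + 4.7247 + 1.8874 = 9.0414
CE = e^9.0414 ≈ 8445.59

$8,445.59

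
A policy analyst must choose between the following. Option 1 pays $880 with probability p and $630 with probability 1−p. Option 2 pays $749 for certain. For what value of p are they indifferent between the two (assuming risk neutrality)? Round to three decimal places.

p·880 + (1−p)·630 = 749
250p + 630 = 749
p = (749 − 630) / 250

p = 0.476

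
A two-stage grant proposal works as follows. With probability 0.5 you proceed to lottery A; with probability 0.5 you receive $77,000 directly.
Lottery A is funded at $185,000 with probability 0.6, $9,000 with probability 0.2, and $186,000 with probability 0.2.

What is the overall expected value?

EV(A) = 0.6 × 185000 + 0.2 × 9000 + 0.2 × 186000 = 111000 + 1800 + 37200 = 150000
Branch B: 77000 (certain)
Overall = 0.5 × 150000 + 0.5 × 77000 = 75000 + 38500 = 113500

$113,500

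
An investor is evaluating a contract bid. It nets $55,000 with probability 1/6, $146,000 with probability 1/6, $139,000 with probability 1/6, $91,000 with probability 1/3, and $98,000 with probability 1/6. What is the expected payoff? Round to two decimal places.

EV = 1/6 × 55000 + 1/6 × 146000 + 1/6 × 139000 + 1/3 × 91000 + 1/6 × 98000 = 9166.6667 + 24333.3333 + 23166.6667 + 30333.3333 + 16333.3333 = 103333.3333

$103,333.33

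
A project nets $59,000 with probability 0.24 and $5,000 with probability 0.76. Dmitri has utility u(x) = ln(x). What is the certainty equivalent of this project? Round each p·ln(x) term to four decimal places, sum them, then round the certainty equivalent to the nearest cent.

E[u] = 0.24·ln(59000) + 0.76·ln(5000) = 2.6365 + 6.4731 = 9.1096
CE = e^9.1096 ≈ 9041.68

$9,041.68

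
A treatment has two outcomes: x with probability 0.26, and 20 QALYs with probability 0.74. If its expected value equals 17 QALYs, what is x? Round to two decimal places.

0.26·x + 0.74·20 = 17
0.26·x = 17 − 14.8 = 2.2
x = 2.2 / 0.26 = 8.4615

x = 8.46 QALYs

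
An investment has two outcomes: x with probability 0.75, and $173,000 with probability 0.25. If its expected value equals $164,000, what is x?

x = $161,000

0.75·x + 0.25·173000 = 164000
0.75·x = 164000 − 43250 = 120750
x = 120750 / 0.75 = 161000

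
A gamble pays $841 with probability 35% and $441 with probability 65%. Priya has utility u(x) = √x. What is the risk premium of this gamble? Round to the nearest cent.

$14.56

E[u] = 0.35·√841 + 0.65·√441 = 0.35·29 + 0.65·21 = 23.8
CE = (23.8)² = 566.44
Risk premium = EV − CE = 581 − 566.44 = 14.56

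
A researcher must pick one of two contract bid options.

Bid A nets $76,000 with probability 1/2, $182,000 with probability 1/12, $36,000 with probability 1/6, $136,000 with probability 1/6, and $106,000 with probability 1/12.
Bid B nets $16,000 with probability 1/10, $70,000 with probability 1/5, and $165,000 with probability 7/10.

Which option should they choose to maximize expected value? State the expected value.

Bid A = 1/2 × 76000 + 1/12 × 182000 + 1/6 × 36000 + 1/6 × 136000 + 1/12 × 106000 = 38000 + 15166.6667 + 6000 + 22666.6667 + 8833.3333 = 90666.6667
Bid B = 1/10 × 16000 + 1/5 × 70000 + 7/10 × 165000 = 1600 + 14000 + 115500 = 131100

Bid B ($131,100)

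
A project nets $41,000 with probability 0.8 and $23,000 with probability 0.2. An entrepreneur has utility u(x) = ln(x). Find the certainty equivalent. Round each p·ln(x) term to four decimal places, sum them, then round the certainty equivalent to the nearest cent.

$36,523.09

E[u] = 0.8·ln(41000) + 0.2·ln(23000) = 8.4971 + 2.0086 = 10.5057
CE = e^10.5057 ≈ 36523.09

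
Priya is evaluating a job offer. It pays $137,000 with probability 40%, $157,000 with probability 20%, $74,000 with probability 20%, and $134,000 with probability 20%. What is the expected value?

EV = 0.4 × 137000 + 0.2 × 157000 + 0.2 × 74000 + 0.2 × 134000 = 54800 + 31400 + 14800 + 26800 = 127800

$127,800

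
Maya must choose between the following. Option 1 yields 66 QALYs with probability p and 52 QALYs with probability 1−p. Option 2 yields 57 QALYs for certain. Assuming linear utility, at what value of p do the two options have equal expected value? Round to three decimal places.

p·66 + (1−p)·52 = 57
14p + 52 = 57
p = (57 − 52) / 14

p = 0.357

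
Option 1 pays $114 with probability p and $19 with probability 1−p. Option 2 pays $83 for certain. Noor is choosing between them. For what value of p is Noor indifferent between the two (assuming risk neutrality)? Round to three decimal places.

p·114 + (1−p)·19 = 83
95p + 19 = 83
p = (83 − 19) / 95

p = 0.674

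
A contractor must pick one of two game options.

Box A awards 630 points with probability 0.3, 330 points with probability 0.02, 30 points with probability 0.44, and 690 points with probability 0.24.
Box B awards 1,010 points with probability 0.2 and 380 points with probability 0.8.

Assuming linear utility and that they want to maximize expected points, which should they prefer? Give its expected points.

Box A = 0.3 × 630 + 0.02 × 330 + 0.44 × 30 + 0.24 × 690 = 189 + 6.6 + 13.2 + 165.6 = 374.4
Box B = 0.2 × 1010 + 0.8 × 380 = 202 + 304 = 506

Box B (506 points)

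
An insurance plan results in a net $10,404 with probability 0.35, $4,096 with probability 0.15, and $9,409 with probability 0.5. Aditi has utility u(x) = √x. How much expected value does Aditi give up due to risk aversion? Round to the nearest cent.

$161.86

E[u] = 0.35·√10404 + 0.15·√4096 + 0.5·√9409 = 0.35·102 + 0.15·64 + 0.5·97 = 93.8
CE = (93.8)² = 8798.44
Risk premium = EV − CE = 8960.3 − 8798.44 = 161.86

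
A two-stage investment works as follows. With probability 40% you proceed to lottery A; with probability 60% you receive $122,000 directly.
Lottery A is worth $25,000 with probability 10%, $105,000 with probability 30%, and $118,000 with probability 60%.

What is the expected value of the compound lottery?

EV(A) = 0.1 × 25000 + 0.3 × 105000 + 0.6 × 118000 = 2500 + 31500 + 70800 = 104800
Branch B: 122000 (certain)
Overall = 0.4 × 104800 + 0.6 × 122000 = 41920 + 73200 = 115120

$115,120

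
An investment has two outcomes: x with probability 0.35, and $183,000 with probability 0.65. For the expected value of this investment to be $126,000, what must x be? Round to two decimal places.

0.35·x + 0.65·183000 = 126000
0.35·x = 126000 − 118950 = 7050
x = 7050 / 0.35 = 20142.8571

x = $20,142.86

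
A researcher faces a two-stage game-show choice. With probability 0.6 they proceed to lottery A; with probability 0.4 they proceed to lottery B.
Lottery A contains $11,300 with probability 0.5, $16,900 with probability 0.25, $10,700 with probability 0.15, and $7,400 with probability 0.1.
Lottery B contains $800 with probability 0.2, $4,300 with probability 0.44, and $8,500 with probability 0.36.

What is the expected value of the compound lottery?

EV(A) = 0.5 × 11300 + 0.25 × 16900 + 0.15 × 10700 + 0.1 × 7400 = 5650 + 4225 + 1605 + 740 = 12220
EV(B) = 0.2 × 800 + 0.44 × 4300 + 0.36 × 8500 = 160 + 1892 + 3060 = 5112
Overall = 0.6 × 12220 + 0.4 × 5112 = 7332 + 2044.8 = 9376.8

$9,376.80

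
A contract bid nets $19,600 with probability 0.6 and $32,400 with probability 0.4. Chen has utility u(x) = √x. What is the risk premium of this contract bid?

E[u] = 0.6·√19600 + 0.4·√32400 = 0.6·140 + 0.4·180 = 156
CE = (156)² = 24336
Risk premium = EV − CE = 24720 − 24336 = 384

$384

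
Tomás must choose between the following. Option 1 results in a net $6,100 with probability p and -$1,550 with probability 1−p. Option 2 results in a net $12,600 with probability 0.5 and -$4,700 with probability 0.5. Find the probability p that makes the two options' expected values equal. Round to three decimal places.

EV(Option 2) = 0.5 × 12600 + 0.5 × (-4700) = 6300 − 2350 = 3950
p·6100 + (1−p)·(-1550) = 3950
7650p − 1550 = 3950
p = (3950 + 1550) / 7650

p = 0.719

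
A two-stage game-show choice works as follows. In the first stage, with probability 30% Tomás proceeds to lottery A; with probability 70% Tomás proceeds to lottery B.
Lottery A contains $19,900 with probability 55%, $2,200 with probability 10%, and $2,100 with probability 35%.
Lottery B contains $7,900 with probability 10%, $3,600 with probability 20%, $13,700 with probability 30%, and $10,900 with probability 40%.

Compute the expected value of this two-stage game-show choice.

EV(A) = 0.55 × 19900 + 0.1 × 2200 + 0.35 × 2100 = 10945 + 220 + 735 = 11900
EV(B) = 0.1 × 7900 + 0.2 × 3600 + 0.3 × 13700 + 0.4 × 10900 = 790 + 720 + 4110 + 4360 = 9980
Overall = 0.3 × 11900 + 0.7 × 9980 = 3570 + 6986 = 10556

$10,556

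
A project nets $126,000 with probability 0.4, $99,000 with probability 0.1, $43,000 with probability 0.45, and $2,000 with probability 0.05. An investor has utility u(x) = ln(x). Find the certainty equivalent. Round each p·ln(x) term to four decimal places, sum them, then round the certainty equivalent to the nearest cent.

E[u] = 0.4·ln(126000) + 0.1·ln(99000) + 0.45·ln(43000) + 0.05·ln(2000) = 4.6976 + 1.1503 + 4.8010 + 0.3800 = 11.0289
CE = e^11.0289 ≈ 61629.75

$61,629.75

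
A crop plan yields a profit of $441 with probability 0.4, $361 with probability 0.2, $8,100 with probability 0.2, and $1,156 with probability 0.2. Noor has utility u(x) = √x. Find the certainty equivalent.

$1,369

E[u] = 0.4·√441 + 0.2·√361 + 0.2·√8100 + 0.2·√1156 = 0.4·21 + 0.2·19 + 0.2·90 + 0.2·34 = 37
CE = (37)² = 1369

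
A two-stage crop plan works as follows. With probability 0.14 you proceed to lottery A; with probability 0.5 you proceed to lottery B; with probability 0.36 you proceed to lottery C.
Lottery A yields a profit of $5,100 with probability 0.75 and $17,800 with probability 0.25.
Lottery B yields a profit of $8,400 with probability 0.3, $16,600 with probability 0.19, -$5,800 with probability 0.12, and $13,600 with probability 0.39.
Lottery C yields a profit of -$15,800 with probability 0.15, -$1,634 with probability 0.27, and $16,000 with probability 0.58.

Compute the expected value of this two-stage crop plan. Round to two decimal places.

EV(A) = 0.75 × 5100 + 0.25 × 17800 = 3825 + 4450 = 8275
EV(B) = 0.3 × 8400 + 0.19 × 16600 + 0.12 × (-5800) + 0.39 × 13600 = 2520 + 3154 − 696 + 5304 = 10282
EV(C) = 0.15 × (-15800) + 0.27 × (-1634) + 0.58 × 16000 = -2370 − 441.18 + 9280 = 6468.82
Overall = 0.14 × 8275 + 0.5 × 10282 + 0.36 × 6468.82 = 1158.5 + 5141 + 2328.7752 = 8628.2752

$8,628.28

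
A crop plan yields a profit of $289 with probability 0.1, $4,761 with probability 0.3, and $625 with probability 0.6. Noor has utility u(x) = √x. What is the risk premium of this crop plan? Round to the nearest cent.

E[u] = 0.1·√289 + 0.3·√4761 + 0.6·√625 = 0.1·17 + 0.3·69 + 0.6·25 = 37.4
CE = (37.4)² = 1398.76
Risk premium = EV − CE = 1832.2 − 1398.76 = 433.44

$433.44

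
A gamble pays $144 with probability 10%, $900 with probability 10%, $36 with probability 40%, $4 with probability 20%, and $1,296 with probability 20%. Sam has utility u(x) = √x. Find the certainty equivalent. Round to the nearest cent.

E[u] = 0.1·√144 + 0.1·√900 + 0.4·√36 + 0.2·√4 + 0.2·√1296 = 0.1·12 + 0.1·30 + 0.4·6 + 0.2·2 + 0.2·36 = 14.2
CE = (14.2)² = 201.64

$201.64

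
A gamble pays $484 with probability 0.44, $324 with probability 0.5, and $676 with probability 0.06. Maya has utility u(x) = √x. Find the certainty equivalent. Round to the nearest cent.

E[u] = 0.44·√484 + 0.5·√324 + 0.06·√676 = 0.44·22 + 0.5·18 + 0.06·26 = 20.24
CE = (20.24)² = 409.6576

$409.66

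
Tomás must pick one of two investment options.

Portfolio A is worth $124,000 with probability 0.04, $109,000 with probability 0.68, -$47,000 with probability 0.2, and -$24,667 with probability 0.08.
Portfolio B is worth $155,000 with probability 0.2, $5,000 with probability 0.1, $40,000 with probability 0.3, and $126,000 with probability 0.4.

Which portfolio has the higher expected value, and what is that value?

Portfolio A = 0.04 × 124000 + 0.68 × 109000 + 0.2 × (-47000) + 0.08 × (-24667) = 4960 + 74120 − 9400 − 1973.36 = 67706.64
Portfolio B = 0.2 × 155000 + 0.1 × 5000 + 0.3 × 40000 + 0.4 × 126000 = 31000 + 500 + 12000 + 50400 = 93900

Portfolio B ($93,900)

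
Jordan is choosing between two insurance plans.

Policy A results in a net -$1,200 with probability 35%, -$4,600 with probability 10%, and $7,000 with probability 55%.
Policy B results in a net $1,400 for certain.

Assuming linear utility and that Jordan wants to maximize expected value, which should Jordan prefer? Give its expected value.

Policy A = 0.35 × (-1200) + 0.1 × (-4600) + 0.55 × 7000 = -420 − 460 + 3850 = 2970
Policy B: 1400 (certain)

Policy A ($2,970)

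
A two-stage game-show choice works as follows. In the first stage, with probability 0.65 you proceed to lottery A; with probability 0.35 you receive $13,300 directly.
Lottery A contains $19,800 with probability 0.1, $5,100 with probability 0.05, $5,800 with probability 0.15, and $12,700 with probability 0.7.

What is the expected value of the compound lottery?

EV(A) = 0.1 × 19800 + 0.05 × 5100 + 0.15 × 5800 + 0.7 × 12700 = 1980 + 255 + 870 + 8890 = 11995
Branch B: 13300 (certain)
Overall = 0.65 × 11995 + 0.35 × 13300 = 7796.75 + 4655 = 12451.75

$12,451.75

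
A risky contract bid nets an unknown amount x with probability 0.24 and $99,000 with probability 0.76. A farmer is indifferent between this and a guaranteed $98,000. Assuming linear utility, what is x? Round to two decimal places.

0.24·x + 0.76·99000 = 98000
0.24·x = 98000 − 75240 = 22760
x = 22760 / 0.24 = 94833.3333

x = $94,833.33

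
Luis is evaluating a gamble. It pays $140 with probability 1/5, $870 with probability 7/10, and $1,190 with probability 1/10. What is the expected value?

EV = 1/5 × 140 + 7/10 × 870 + 1/10 × 1190 = 28 + 609 + 119 = 756

$756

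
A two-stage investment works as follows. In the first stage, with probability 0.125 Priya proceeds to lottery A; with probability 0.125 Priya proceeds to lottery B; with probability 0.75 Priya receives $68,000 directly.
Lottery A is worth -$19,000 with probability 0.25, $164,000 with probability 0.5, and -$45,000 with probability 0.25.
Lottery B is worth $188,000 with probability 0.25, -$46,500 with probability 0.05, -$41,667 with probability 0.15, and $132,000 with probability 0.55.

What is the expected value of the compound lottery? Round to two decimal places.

$73,128.12

EV(A) = 0.25 × (-19000) + 0.5 × 164000 + 0.25 × (-45000) = -4750 + 82000 − 11250 = 66000
EV(B) = 0.25 × 188000 + 0.05 × (-46500) + 0.15 × (-41667) + 0.55 × 132000 = 47000 − 2325 − 6250.05 + 72600 = 111024.95
Branch C: 68000 (certain)
Overall = 0.125 × 66000 + 0.125 × 111024.95 + 0.75 × 68000 = 8250 + 13878.11875 + 51000 = 73128.11875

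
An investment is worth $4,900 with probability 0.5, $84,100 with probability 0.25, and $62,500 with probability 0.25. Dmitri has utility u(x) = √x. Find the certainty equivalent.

$28,900

E[u] = 0.5·√4900 + 0.25·√84100 + 0.25·√62500 = 0.5·70 + 0.25·290 + 0.25·250 = 170
CE = (170)² = 28900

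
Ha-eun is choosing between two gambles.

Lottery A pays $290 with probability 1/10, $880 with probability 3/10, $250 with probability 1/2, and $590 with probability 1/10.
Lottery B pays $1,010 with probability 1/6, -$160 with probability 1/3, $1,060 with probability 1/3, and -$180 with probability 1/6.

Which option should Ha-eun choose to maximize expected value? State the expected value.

Lottery A ($477)

Lottery A = 1/10 × 290 + 3/10 × 880 + 1/2 × 250 + 1/10 × 590 = 29 + 264 + 125 + 59 = 477
Lottery B = 1/6 × 1010 + 1/3 × (-160) + 1/3 × 1060 + 1/6 × (-180) = 168.3333 − 53.3333 + 353.3333 − 30 = 438.3333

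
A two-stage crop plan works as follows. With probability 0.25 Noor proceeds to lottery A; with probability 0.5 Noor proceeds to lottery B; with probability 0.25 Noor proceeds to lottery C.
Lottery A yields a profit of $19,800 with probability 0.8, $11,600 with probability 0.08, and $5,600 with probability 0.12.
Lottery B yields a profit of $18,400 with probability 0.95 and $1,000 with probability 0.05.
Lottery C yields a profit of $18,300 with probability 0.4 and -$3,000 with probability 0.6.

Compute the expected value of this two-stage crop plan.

$14,505

EV(A) = 0.8 × 19800 + 0.08 × 11600 + 0.12 × 5600 = 15840 + 928 + 672 = 17440
EV(B) = 0.95 × 18400 + 0.05 × 1000 = 17480 + 50 = 17530
EV(C) = 0.4 × 18300 + 0.6 × (-3000) = 7320 − 1800 = 5520
Overall = 0.25 × 17440 + 0.5 × 17530 + 0.25 × 5520 = 4360 + 8765 + 1380 = 14505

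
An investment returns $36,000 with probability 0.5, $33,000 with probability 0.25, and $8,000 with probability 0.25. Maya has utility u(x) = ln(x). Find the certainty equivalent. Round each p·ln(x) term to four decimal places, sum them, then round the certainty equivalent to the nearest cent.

E[u] = 0.5·ln(36000) + 0.25·ln(33000) + 0.25·ln(8000) = 5.2456 + 2.6011 + 2.2468 = 10.0935
CE = e^10.0935 ≈ 24185.29

$24,185.29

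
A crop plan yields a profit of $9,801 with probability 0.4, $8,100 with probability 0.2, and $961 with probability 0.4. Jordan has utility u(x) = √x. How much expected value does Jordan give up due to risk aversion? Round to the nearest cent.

$1,024.80

E[u] = 0.4·√9801 + 0.2·√8100 + 0.4·√961 = 0.4·99 + 0.2·90 + 0.4·31 = 70
CE = (70)² = 4900
Risk premium = EV − CE = 5924.8 − 4900 = 1024.8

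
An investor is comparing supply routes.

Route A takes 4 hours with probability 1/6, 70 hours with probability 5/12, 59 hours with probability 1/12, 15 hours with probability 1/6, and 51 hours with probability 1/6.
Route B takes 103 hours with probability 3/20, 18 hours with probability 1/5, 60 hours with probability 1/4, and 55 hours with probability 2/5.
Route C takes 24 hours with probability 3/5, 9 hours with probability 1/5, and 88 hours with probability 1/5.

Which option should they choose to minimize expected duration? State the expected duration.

Route A = 1/6 × 4 + 5/12 × 70 + 1/12 × 59 + 1/6 × 15 + 1/6 × 51 = 0.6667 + 29.1667 + 4.9167 + 2.5 + 8.5 = 45.75
Route B = 3/20 × 103 + 1/5 × 18 + 1/4 × 60 + 2/5 × 55 = 15.45 + 3.6 + 15 + 22 = 56.05
Route C = 3/5 × 24 + 1/5 × 9 + 1/5 × 88 = 14.4 + 1.8 + 17.6 = 33.8

Route C (33.8 hours)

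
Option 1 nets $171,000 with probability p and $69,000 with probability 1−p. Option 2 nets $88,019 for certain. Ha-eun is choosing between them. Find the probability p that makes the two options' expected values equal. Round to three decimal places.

p = 0.186

p·171000 + (1−p)·69000 = 88019
102000p + 69000 = 88019
p = (88019 − 69000) / 102000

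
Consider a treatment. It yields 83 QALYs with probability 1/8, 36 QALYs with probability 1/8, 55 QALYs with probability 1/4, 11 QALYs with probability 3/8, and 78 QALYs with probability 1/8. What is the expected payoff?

EV = 1/8 × 83 + 1/8 × 36 + 1/4 × 55 + 3/8 × 11 + 1/8 × 78 = 10.375 + 4.5 + 13.75 + 4.125 + 9.75 = 42.5

42.5 QALYs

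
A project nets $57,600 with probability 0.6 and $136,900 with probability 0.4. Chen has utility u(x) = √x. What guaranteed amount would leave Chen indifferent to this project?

E[u] = 0.6·√57600 + 0.4·√136900 = 0.6·240 + 0.4·370 = 292
CE = (292)² = 85264

$85,264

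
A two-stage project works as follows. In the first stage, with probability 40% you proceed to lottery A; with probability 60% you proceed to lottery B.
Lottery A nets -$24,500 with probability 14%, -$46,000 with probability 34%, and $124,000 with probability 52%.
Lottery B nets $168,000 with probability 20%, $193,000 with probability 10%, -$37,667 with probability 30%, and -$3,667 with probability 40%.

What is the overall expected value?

$42,243.86

EV(A) = 0.14 × (-24500) + 0.34 × (-46000) + 0.52 × 124000 = -3430 − 15640 + 64480 = 45410
EV(B) = 0.2 × 168000 + 0.1 × 193000 + 0.3 × (-37667) + 0.4 × (-3667) = 33600 + 19300 − 11300.1 − 1466.8 = 40133.1
Overall = 0.4 × 45410 + 0.6 × 40133.1 = 18164 + 24079.86 = 42243.86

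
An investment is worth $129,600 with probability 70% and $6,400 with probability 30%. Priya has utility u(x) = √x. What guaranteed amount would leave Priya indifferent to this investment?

E[u] = 0.7·√129600 + 0.3·√6400 = 0.7·360 + 0.3·80 = 276
CE = (276)² = 76176

$76,176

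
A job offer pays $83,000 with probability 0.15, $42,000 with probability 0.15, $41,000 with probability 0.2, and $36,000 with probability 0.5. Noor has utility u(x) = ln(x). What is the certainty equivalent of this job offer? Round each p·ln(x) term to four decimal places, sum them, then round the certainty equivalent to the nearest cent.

$42,860.25

E[u] = 0.15·ln(83000) + 0.15·ln(42000) + 0.2·ln(41000) + 0.5·ln(36000) = 1.6990 + 1.5968 + 2.1243 + 5.2456 = 10.6657
CE = e^10.6657 ≈ 42860.25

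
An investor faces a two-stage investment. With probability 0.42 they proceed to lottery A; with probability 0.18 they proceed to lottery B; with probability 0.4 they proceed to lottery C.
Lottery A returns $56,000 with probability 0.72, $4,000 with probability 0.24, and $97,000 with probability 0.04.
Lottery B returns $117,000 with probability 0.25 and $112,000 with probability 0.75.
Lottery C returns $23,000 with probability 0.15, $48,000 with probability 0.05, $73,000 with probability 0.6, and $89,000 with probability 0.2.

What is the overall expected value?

$66,332.20

EV(A) = 0.72 × 56000 + 0.24 × 4000 + 0.04 × 97000 = 40320 + 960 + 3880 = 45160
EV(B) = 0.25 × 117000 + 0.75 × 112000 = 29250 + 84000 = 113250
EV(C) = 0.15 × 23000 + 0.05 × 48000 + 0.6 × 73000 + 0.2 × 89000 = 3450 + 2400 + 43800 + 17800 = 67450
Overall = 0.42 × 45160 + 0.18 × 113250 + 0.4 × 67450 = 18967.2 + 20385 + 26980 = 66332.2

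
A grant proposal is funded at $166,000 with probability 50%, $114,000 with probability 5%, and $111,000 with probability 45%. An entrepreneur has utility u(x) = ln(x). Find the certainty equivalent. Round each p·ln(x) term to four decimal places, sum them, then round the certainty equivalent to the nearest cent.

$135,930.64

E[u] = 0.5·ln(166000) + 0.05·ln(114000) + 0.45·ln(111000) = 6.0099 + 0.5822 + 5.2278 = 11.8199
CE = e^11.8199 ≈ 135930.64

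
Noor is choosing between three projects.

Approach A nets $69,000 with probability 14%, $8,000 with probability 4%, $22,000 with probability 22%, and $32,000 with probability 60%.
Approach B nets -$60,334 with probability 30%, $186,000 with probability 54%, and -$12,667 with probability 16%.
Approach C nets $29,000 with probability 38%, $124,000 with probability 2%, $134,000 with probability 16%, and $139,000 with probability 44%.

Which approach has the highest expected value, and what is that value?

Approach C ($96,100)

Approach A = 0.14 × 69000 + 0.04 × 8000 + 0.22 × 22000 + 0.6 × 32000 = 9660 + 320 + 4840 + 19200 = 34020
Approach B = 0.3 × (-60334) + 0.54 × 186000 + 0.16 × (-12667) = -18100.2 + 100440 − 2026.72 = 80313.08
Approach C = 0.38 × 29000 + 0.02 × 124000 + 0.16 × 134000 + 0.44 × 139000 = 11020 + 2480 + 21440 + 61160 = 96100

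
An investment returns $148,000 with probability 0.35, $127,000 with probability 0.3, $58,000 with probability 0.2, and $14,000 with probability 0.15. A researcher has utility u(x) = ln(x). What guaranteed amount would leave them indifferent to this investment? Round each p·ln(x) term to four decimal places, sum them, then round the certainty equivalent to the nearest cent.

E[u] = 0.35·ln(148000) + 0.3·ln(127000) + 0.2·ln(58000) + 0.15·ln(14000) = 4.1667 + 3.5256 + 2.1936 + 1.4320 = 11.3179
CE = e^11.3179 ≈ 82281.37

$82,281.37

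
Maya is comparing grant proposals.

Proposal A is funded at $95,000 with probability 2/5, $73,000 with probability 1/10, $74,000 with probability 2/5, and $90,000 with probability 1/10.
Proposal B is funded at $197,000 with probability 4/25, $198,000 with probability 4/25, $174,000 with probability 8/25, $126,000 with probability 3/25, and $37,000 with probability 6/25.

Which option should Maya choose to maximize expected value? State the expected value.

Proposal B ($142,880)

Proposal A = 2/5 × 95000 + 1/10 × 73000 + 2/5 × 74000 + 1/10 × 90000 = 38000 + 7300 + 29600 + 9000 = 83900
Proposal B = 4/25 × 197000 + 4/25 × 198000 + 8/25 × 174000 + 3/25 × 126000 + 6/25 × 37000 = 31520 + 31680 + 55680 + 15120 + 8880 = 142880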